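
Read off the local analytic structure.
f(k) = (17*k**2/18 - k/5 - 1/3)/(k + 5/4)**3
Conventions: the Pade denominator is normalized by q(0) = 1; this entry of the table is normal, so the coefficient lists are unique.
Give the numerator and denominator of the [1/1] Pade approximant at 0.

The Pade approximant has numerator coefficients [-64/375, 17632/50625]; denominator coefficients [1, -13/54].

Taylor coefficients needed (expand at 0): a_0 = -64/375, a_1 = 192/625, a_2 = 416/5625.
Write the denominator as Q(k) = 1 + q1*k. Requiring Q*f - P = O(k^3) with deg P <= 1 kills the coefficients of k^2..k^2 in Q*f:
  k^2: a_2 + q1*a_1 = 0, i.e. 416/5625 + (192/625)*q1 = 0.
Solving this linear system: q1 = -13/54.
The numerator is Q*f truncated at degree 1: P0 = a_0 = -64/375; P1 = a_1 + q1*a_0 = 17632/50625.


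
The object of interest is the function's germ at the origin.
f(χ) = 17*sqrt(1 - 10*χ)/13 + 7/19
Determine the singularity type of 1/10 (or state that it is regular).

The point is an algebraic (square-root) branch point.

The term (17/13)*sqrt(1 - χ/(1/10)) has argument 1 - 1/10/(1/10) = 0 at 1/10: a square-root (algebraic, two-sheeted) branch point; the remaining terms are analytic or single-valued there.


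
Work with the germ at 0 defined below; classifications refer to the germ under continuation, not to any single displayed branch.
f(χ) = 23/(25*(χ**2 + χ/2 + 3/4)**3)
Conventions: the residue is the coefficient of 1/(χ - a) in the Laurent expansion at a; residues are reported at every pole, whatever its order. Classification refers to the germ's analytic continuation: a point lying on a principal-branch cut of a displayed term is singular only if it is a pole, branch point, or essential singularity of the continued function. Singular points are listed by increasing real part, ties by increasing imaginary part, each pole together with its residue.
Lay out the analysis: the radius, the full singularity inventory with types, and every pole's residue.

Radius of convergence at 0: (1/2)*sqrt(3).
At (-1/4) - ((1/4)*sqrt(11))*i: a pole of order 3; residue ((4416/33275)*sqrt(11))*i.
At (-1/4) + ((1/4)*sqrt(11))*i: a pole of order 3; residue -((4416/33275)*sqrt(11))*i.

Denominator factor (χ**2 + χ/2 + 3/4)^3: discriminant -11/4, complex-conjugate roots (-1/4) + ((1/4)*sqrt(11))*i and (-1/4) - ((1/4)*sqrt(11))*i; poles of order 3, moduli (1/2)*sqrt(3) and (1/2)*sqrt(3).
The radius of convergence is the smallest modulus among the singular points: (1/2)*sqrt(3).
The factor χ**2 + χ/2 + 3/4 splits as (χ - a)(χ - a') with a = (-1/4) - ((1/4)*sqrt(11))*i, a' = (-1/4) + ((1/4)*sqrt(11))*i. At the order-3 pole a set g(χ) = (χ - a)^3*f(χ) = [23/25] / (χ - a')^3.
Order-3 pole: residue = g''(a)/2; g''((-1/4) - ((1/4)*sqrt(11))*i) = ((8832/33275)*sqrt(11))*i, so the residue is ((4416/33275)*sqrt(11))*i.
The factor χ**2 + χ/2 + 3/4 splits as (χ - a)(χ - a') with a = (-1/4) + ((1/4)*sqrt(11))*i, a' = (-1/4) - ((1/4)*sqrt(11))*i. At the order-3 pole a set g(χ) = (χ - a)^3*f(χ) = [23/25] / (χ - a')^3.
Order-3 pole: residue = g''(a)/2; g''((-1/4) + ((1/4)*sqrt(11))*i) = -((8832/33275)*sqrt(11))*i, so the residue is -((4416/33275)*sqrt(11))*i.
List the singular points by increasing real part (a conjugate pair: the negative imaginary part first).


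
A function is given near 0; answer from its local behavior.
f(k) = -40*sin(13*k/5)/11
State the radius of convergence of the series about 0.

The factor -sin(13*k/5) is entire and contributes no finite singular point.
The polynomial part has no poles.
No finite singular points: the Taylor series at 0 converges everywhere.

The radius of convergence is infinite.


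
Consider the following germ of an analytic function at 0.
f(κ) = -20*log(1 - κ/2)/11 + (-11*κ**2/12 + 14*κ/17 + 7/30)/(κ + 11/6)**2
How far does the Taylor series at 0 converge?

Denominator factor (κ + 11/6)^2: pole of order 2 at -11/6, modulus 11/6.
Branch term (-20/11)*log(1 - κ/(2)): its argument vanishes at κ = 2, a logarithmic branch point, modulus 2.
The radius of convergence is the smallest modulus among the singular points: 11/6.

The radius of convergence is 11/6.


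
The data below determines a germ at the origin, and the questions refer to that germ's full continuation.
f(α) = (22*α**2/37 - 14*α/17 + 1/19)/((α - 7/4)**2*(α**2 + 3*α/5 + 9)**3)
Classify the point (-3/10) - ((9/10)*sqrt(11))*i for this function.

The point is a pole of order 3.

The denominator factor α**2 + 3*α/5 + 9 vanishes at (-3/10) - ((9/10)*sqrt(11))*i and appears to the power 3; the numerator there equals (-1477333/298775) + ((16704/15725)*sqrt(11))*i, nonzero, and no other factor vanishes.
Hence a pole whose order is the multiplicity, 3.


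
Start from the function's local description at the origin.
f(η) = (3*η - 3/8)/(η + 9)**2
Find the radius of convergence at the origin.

The radius of convergence is 9.

Denominator factor (η + 9)^2: pole of order 2 at -9, modulus 9.
The radius of convergence is the smallest modulus among the singular points: 9.


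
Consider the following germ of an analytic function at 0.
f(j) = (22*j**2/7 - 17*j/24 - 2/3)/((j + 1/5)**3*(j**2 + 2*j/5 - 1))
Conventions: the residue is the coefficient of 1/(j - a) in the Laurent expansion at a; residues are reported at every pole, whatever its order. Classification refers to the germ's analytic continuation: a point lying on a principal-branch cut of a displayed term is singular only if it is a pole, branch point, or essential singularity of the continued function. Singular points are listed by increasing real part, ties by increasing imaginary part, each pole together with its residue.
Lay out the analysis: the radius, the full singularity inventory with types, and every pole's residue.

Radius of convergence at 0: 1/5.
At -1/5 - (1/5)*sqrt(26): a pole of order 1; residue 7725/5824 + (3175/17472)*sqrt(26).
At -1/5: a pole of order 3; residue -7725/2912.
At -1/5 + (1/5)*sqrt(26): a pole of order 1; residue 7725/5824 - (3175/17472)*sqrt(26).


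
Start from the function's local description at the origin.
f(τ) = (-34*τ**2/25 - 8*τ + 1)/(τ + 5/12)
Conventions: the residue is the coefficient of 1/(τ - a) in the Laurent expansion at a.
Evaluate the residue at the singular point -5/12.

The residue is 295/72.

At the order-1 pole -5/12 set g(τ) = (τ - (-5/12))*f(τ) = -34*τ**2/25 - 8*τ + 1.
Simple pole: residue = g(a) at a = -5/12, which is 295/72.


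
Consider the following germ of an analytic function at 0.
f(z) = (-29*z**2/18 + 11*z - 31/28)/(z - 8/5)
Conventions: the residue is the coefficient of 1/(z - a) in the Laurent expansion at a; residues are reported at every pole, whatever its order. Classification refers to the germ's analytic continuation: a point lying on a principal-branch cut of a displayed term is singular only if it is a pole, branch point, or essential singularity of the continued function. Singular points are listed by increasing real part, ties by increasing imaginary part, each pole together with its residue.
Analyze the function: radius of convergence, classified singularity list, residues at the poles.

Radius of convergence at 0: 8/5.
At 8/5: a pole of order 1; residue 77921/6300.

Denominator factor (z - 8/5): pole of order 1 at 8/5, modulus 8/5.
The radius of convergence is the smallest modulus among the singular points: 8/5.
At the order-1 pole 8/5 set g(z) = (z - (8/5))*f(z) = -29*z**2/18 + 11*z - 31/28.
Simple pole: residue = g(a) at a = 8/5, which is 77921/6300.


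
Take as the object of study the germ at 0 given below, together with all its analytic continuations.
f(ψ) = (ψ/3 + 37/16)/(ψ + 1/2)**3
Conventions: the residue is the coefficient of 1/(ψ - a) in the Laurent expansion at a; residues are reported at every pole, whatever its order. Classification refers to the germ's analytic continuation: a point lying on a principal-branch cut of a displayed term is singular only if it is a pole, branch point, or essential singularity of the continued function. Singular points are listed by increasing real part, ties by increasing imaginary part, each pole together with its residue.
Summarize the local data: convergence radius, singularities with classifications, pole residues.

Radius of convergence at 0: 1/2.
At -1/2: a pole of order 3; residue 0.

Denominator factor (ψ + 1/2)^3: pole of order 3 at -1/2, modulus 1/2.
The radius of convergence is the smallest modulus among the singular points: 1/2.
At the order-3 pole -1/2 set g(ψ) = (ψ - (-1/2))^3*f(ψ) = ψ/3 + 37/16.
Order-3 pole: residue = g''(a)/2; g''(-1/2) = 0, so the residue is 0.


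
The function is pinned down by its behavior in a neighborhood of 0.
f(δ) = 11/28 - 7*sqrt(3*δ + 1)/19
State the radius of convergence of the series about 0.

The radius of convergence is 1/3.

Branch term (-7/19)*sqrt(1 - δ/(-1/3)): its argument vanishes at δ = -1/3, a square-root branch point, modulus 1/3.
The radius of convergence is the smallest modulus among the singular points: 1/3.


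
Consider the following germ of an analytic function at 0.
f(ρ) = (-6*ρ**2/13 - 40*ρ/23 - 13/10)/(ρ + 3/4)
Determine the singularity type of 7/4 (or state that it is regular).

The point is a regular point.

Denominator factors: ρ + 3/4 = 5/2 at ρ = 7/4 — none vanishes.
So the germ continues analytically to 7/4.


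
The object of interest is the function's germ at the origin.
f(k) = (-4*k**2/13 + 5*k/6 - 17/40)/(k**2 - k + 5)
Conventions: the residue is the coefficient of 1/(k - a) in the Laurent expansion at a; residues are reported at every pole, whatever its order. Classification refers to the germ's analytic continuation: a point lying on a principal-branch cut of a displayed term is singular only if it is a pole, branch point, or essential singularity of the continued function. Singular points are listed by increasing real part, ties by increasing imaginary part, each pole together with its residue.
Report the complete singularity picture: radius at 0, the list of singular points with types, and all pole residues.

Denominator factor (k**2 - k + 5): discriminant -19, complex-conjugate roots (1/2) + ((1/2)*sqrt(19))*i and (1/2) - ((1/2)*sqrt(19))*i; poles of order 1, moduli sqrt(5) and sqrt(5).
The radius of convergence is the smallest modulus among the singular points: sqrt(5).
The factor k**2 - k + 5 splits as (k - a)(k - a') with a = (1/2) - ((1/2)*sqrt(19))*i, a' = (1/2) + ((1/2)*sqrt(19))*i. At the order-1 pole a set g(k) = (k - a)*f(k) = [-4*k**2/13 + 5*k/6 - 17/40] / (k - a').
Simple pole: residue = g(a) at a = (1/2) - ((1/2)*sqrt(19))*i, which is (41/156) + ((113/1560)*sqrt(19))*i.
The factor k**2 - k + 5 splits as (k - a)(k - a') with a = (1/2) + ((1/2)*sqrt(19))*i, a' = (1/2) - ((1/2)*sqrt(19))*i. At the order-1 pole a set g(k) = (k - a)*f(k) = [-4*k**2/13 + 5*k/6 - 17/40] / (k - a').
Simple pole: residue = g(a) at a = (1/2) + ((1/2)*sqrt(19))*i, which is (41/156) - ((113/1560)*sqrt(19))*i.
List the singular points by increasing real part (a conjugate pair: the negative imaginary part first).

Radius of convergence at 0: sqrt(5).
At (1/2) - ((1/2)*sqrt(19))*i: a pole of order 1; residue (41/156) + ((113/1560)*sqrt(19))*i.
At (1/2) + ((1/2)*sqrt(19))*i: a pole of order 1; residue (41/156) - ((113/1560)*sqrt(19))*i.


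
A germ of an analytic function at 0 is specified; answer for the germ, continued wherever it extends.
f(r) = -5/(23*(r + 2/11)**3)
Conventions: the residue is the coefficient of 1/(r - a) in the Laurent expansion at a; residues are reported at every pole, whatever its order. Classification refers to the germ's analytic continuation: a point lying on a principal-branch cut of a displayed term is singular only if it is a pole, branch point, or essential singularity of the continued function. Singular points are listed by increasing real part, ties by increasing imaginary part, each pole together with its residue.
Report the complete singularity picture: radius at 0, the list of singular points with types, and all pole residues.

Denominator factor (r + 2/11)^3: pole of order 3 at -2/11, modulus 2/11.
The radius of convergence is the smallest modulus among the singular points: 2/11.
At the order-3 pole -2/11 set g(r) = (r - (-2/11))^3*f(r) = -5/23.
Order-3 pole: residue = g''(a)/2; g''(-2/11) = 0, so the residue is 0.

Radius of convergence at 0: 2/11.
At -2/11: a pole of order 3; residue 0.


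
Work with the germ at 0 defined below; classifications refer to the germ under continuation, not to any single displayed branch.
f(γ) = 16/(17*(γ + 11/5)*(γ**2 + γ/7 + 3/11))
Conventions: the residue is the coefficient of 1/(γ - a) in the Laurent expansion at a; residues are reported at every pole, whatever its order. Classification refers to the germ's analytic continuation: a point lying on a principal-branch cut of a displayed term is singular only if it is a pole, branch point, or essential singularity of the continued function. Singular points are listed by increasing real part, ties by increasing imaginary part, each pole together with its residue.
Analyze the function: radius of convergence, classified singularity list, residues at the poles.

Radius of convergence at 0: (1/11)*sqrt(33).
At -11/5: a pole of order 1; residue 30800/157029.
At (-1/14) - ((1/154)*sqrt(6347))*i: a pole of order 1; residue (-15400/157029) + ((458920/90605733)*sqrt(6347))*i.
At (-1/14) + ((1/154)*sqrt(6347))*i: a pole of order 1; residue (-15400/157029) - ((458920/90605733)*sqrt(6347))*i.


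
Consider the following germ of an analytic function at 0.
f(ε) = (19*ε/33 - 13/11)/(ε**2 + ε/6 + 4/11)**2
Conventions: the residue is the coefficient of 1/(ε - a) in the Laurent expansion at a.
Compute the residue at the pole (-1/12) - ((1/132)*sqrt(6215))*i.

The residue is -((5844/319225)*sqrt(6215))*i.

The factor ε**2 + ε/6 + 4/11 splits as (ε - a)(ε - a') with a = (-1/12) - ((1/132)*sqrt(6215))*i, a' = (-1/12) + ((1/132)*sqrt(6215))*i. At the order-2 pole a set g(ε) = (ε - a)^2*f(ε) = [19*ε/33 - 13/11] / (ε - a')^2.
Order-2 pole: residue = g'(a); g'((-1/12) - ((1/132)*sqrt(6215))*i) = -((5844/319225)*sqrt(6215))*i, so the residue is -((5844/319225)*sqrt(6215))*i.


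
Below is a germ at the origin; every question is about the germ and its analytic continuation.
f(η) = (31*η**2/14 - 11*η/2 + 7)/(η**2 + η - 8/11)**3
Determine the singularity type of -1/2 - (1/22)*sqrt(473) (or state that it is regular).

The denominator factor η**2 + η - 8/11 vanishes at -1/2 - (1/22)*sqrt(473) and appears to the power 3; the numerator there equals 960/77 + (27/77)*sqrt(473), nonzero, and no other factor vanishes.
Hence a pole whose order is the multiplicity, 3.

The point is a pole of order 3.


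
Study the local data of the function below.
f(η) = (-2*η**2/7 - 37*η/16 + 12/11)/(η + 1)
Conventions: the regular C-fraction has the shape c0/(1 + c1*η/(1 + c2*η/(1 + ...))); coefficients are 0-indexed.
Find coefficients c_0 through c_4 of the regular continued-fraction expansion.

The regular C-fraction coefficients are [12/11, 599/192, -1774135/805056, -23599104/676268005, 19168/161285].

Taylor coefficients (expand at 0): a_0 = 12/11, a_1 = -599/176, a_2 = 3841/1232, a_3 = -3841/1232, a_4 = 3841/1232.
c0 = a_0 = 12/11. Peel one level at a time: if S = 1 + c*η/S' with S'(0) = 1, then c is the η-coefficient of S and S' = c*η/(S - 1).
S_1 = c0/f = 1 + (599/192)*η + (1774135/258048)*η^2 + ...; c1 = 599/192.
S_2 = c1*η/(S_1 - 1) = 1 + (-1774135/805056)*η + (-1352032/17581249)*η^2 + ...; c2 = -1774135/805056.
S_3 = c2*η/(S_2 - 1) = 1 + (-23599104/676268005)*η + (755171328/182089958575)*η^2 + ...; c3 = -23599104/676268005.
S_4 = c3*η/(S_3 - 1) = 1 + (19168/161285)*η + ...; c4 = 19168/161285.


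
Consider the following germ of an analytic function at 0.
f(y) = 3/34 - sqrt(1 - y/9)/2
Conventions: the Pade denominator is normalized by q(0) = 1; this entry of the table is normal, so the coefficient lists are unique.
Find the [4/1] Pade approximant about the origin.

The Pade approximant has numerator coefficients [-7/17, 61/1020, -1/720, -1/58320, -1/2799360]; denominator coefficients [1, -7/90].

Taylor coefficients needed (expand at 0): a_0 = -7/17, a_1 = 1/36, a_2 = 1/1296, a_3 = 1/23328, a_4 = 5/1679616, a_5 = 7/30233088.
Write the denominator as Q(y) = 1 + q1*y. Requiring Q*f - P = O(y^6) with deg P <= 4 kills the coefficients of y^5..y^5 in Q*f:
  y^5: a_5 + q1*a_4 = 0, i.e. 7/30233088 + (5/1679616)*q1 = 0.
Solving this linear system: q1 = -7/90.
The numerator is Q*f truncated at degree 4: P0 = a_0 = -7/17; P1 = a_1 + q1*a_0 = 61/1020; P2 = a_2 + q1*a_1 = -1/720; P3 = a_3 + q1*a_2 = -1/58320; P4 = a_4 + q1*a_3 = -1/2799360.


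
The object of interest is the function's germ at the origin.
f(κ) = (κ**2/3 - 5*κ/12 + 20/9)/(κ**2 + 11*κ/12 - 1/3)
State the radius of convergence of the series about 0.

Denominator factor (κ**2 + 11*κ/12 - 1/3): discriminant 313/144, real irrational roots -11/24 + (1/24)*sqrt(313) and -11/24 - (1/24)*sqrt(313); poles of order 1, moduli -11/24 + (1/24)*sqrt(313) and 11/24 + (1/24)*sqrt(313).
The radius of convergence is the smallest modulus among the singular points: -11/24 + (1/24)*sqrt(313).

The radius of convergence is -11/24 + (1/24)*sqrt(313).


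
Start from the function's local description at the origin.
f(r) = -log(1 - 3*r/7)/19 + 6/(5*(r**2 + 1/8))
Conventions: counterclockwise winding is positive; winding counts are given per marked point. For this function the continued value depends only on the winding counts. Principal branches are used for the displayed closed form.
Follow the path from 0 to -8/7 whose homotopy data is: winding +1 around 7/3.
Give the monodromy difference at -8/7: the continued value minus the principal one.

Continued minus principal equals -(2/19)*pi*i.

The rational part is single-valued and drops out of the difference; each branch term changes only by its own monodromy.
(-1/19)*log(1 - r/(7/3)): each positive loop around 7/3 adds 2*pi*i to the log, so winding +1 contributes (-1/19)*(1)*2*pi*i = -(2/19)*pi*i.
Summing the contributions at r = -8/7 gives -(2/19)*pi*i.


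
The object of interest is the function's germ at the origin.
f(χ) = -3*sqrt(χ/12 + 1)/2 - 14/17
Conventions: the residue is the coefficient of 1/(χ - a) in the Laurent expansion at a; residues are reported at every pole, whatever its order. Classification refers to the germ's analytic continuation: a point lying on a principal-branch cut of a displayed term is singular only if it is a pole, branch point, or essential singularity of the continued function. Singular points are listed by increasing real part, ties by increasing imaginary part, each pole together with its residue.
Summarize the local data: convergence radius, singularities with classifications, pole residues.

Radius of convergence at 0: 12.
At -12: an algebraic (square-root) branch point.

Branch term (-3/2)*sqrt(1 - χ/(-12)): its argument vanishes at χ = -12, a square-root branch point, modulus 12.
The radius of convergence is the smallest modulus among the singular points: 12.


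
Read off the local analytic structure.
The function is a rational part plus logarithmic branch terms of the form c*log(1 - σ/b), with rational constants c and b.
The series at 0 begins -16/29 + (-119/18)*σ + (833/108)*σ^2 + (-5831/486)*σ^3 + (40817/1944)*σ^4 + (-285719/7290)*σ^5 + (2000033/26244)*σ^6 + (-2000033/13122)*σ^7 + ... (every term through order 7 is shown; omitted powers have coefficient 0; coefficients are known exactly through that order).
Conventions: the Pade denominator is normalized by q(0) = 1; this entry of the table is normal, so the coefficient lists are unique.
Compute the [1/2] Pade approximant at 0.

The Pade approximant has numerator coefficients [-16/29, -2054143/282402]; denominator coefficients [1, 3899/3246, -24157/58428].

Taylor coefficients needed (read off): a_0 = -16/29, a_1 = -119/18, a_2 = 833/108, a_3 = -5831/486.
Write the denominator as Q(σ) = 1 + q1*σ + q2*σ^2. Requiring Q*f - P = O(σ^4) with deg P <= 1 kills the coefficients of σ^2..σ^3 in Q*f:
  σ^2: a_2 + q1*a_1 + q2*a_0 = 0, i.e. 833/108 + (-119/18)*q1 + (-16/29)*q2 = 0.
  σ^3: a_3 + q1*a_2 + q2*a_1 = 0, i.e. -5831/486 + (833/108)*q1 + (-119/18)*q2 = 0.
Solving this linear system: q1 = 3899/3246, q2 = -24157/58428.
The numerator is Q*f truncated at degree 1: P0 = a_0 = -16/29; P1 = a_1 + q1*a_0 = -2054143/282402.


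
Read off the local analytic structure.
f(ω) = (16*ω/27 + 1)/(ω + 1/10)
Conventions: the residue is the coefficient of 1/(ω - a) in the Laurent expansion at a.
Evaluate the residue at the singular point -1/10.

At the order-1 pole -1/10 set g(ω) = (ω - (-1/10))*f(ω) = 16*ω/27 + 1.
Simple pole: residue = g(a) at a = -1/10, which is 127/135.

The residue is 127/135.


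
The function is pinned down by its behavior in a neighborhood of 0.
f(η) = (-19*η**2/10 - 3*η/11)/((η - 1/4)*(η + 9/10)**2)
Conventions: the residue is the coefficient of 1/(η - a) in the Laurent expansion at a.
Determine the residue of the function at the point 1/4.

The residue is -1645/11638.

At the order-1 pole 1/4 set g(η) = (η - (1/4))*f(η) = (-19*η**2/10 - 3*η/11)/(η + 9/10)**2.
Simple pole: residue = g(a) at a = 1/4, which is -1645/11638.


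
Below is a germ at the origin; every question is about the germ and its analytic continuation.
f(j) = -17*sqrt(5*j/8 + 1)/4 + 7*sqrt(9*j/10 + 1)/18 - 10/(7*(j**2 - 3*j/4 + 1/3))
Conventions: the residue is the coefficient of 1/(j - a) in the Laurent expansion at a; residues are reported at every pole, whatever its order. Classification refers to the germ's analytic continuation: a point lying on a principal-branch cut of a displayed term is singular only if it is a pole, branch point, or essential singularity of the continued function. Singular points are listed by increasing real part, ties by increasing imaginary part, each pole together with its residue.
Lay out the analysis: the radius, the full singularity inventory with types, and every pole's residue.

Denominator factor (j**2 - 3*j/4 + 1/3): discriminant -37/48, complex-conjugate roots (3/8) + ((1/24)*sqrt(111))*i and (3/8) - ((1/24)*sqrt(111))*i; poles of order 1, moduli (1/3)*sqrt(3) and (1/3)*sqrt(3).
Branch term (-17/4)*sqrt(1 - j/(-8/5)): its argument vanishes at j = -8/5, a square-root branch point, modulus 8/5.
Branch term (7/18)*sqrt(1 - j/(-10/9)): its argument vanishes at j = -10/9, a square-root branch point, modulus 10/9.
The radius of convergence is the smallest modulus among the singular points: (1/3)*sqrt(3).
The branch terms are analytic at (3/8) - ((1/24)*sqrt(111))*i and contribute nothing to the residue; only the rational part matters.
The factor j**2 - 3*j/4 + 1/3 splits as (j - a)(j - a') with a = (3/8) - ((1/24)*sqrt(111))*i, a' = (3/8) + ((1/24)*sqrt(111))*i. At the order-1 pole a set g(j) = (j - a)*(rational part) = [-10/7] / (j - a').
Simple pole: residue = g(a) at a = (3/8) - ((1/24)*sqrt(111))*i, which is -((40/259)*sqrt(111))*i.
The branch terms are analytic at (3/8) + ((1/24)*sqrt(111))*i and contribute nothing to the residue; only the rational part matters.
The factor j**2 - 3*j/4 + 1/3 splits as (j - a)(j - a') with a = (3/8) + ((1/24)*sqrt(111))*i, a' = (3/8) - ((1/24)*sqrt(111))*i. At the order-1 pole a set g(j) = (j - a)*(rational part) = [-10/7] / (j - a').
Simple pole: residue = g(a) at a = (3/8) + ((1/24)*sqrt(111))*i, which is ((40/259)*sqrt(111))*i.
List the singular points by increasing real part (a conjugate pair: the negative imaginary part first).

Radius of convergence at 0: (1/3)*sqrt(3).
At -8/5: an algebraic (square-root) branch point.
At -10/9: an algebraic (square-root) branch point.
At (3/8) - ((1/24)*sqrt(111))*i: a pole of order 1; residue -((40/259)*sqrt(111))*i.
At (3/8) + ((1/24)*sqrt(111))*i: a pole of order 1; residue ((40/259)*sqrt(111))*i.


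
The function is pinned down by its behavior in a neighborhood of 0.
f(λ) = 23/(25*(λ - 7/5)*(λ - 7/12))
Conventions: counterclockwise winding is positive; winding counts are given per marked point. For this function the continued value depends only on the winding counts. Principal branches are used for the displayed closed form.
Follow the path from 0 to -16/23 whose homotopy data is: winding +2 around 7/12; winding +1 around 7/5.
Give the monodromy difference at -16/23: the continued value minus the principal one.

The function is rational, hence single-valued: continuing it around any pole returns the same value, so the difference is 0.

Continued minus principal equals 0.


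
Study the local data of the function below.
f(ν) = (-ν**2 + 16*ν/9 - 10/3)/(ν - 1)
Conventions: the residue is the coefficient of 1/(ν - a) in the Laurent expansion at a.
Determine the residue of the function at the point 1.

The residue is -23/9.

At the order-1 pole 1 set g(ν) = (ν - (1))*f(ν) = -ν**2 + 16*ν/9 - 10/3.
Simple pole: residue = g(a) at a = 1, which is -23/9.


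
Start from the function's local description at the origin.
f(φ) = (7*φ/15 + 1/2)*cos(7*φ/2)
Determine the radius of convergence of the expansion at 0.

The radius of convergence is infinite.

The factor cos(7*φ/2) is entire and contributes no finite singular point.
The polynomial part has no poles.
No finite singular points: the Taylor series at 0 converges everywhere.


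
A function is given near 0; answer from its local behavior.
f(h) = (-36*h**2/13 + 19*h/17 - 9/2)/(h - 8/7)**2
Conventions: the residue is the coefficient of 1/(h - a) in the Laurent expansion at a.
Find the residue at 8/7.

At the order-2 pole 8/7 set g(h) = (h - (8/7))^2*f(h) = -36*h**2/13 + 19*h/17 - 9/2.
Order-2 pole: residue = g'(a); g'(8/7) = -8063/1547, so the residue is -8063/1547.

The residue is -8063/1547.


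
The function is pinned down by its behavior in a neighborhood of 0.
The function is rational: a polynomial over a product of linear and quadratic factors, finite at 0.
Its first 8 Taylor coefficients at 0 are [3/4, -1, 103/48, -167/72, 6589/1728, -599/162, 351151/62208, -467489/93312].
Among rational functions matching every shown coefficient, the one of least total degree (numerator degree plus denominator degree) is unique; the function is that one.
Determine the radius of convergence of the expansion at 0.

The radius of convergence is -4/9 + (2/9)*sqrt(31).

No rational of total degree below 4 reproduces all 8 coefficients; solving the [0/4] Pade equations on them gives f(θ) = -1/((θ + 1)**2*(θ**2 + 8*θ/9 - 4/3)), whose expansion matches every shown term.
Denominator factor (θ + 1)^2: pole of order 2 at -1, modulus 1.
Denominator factor (θ**2 + 8*θ/9 - 4/3): discriminant 496/81, real irrational roots -4/9 + (2/9)*sqrt(31) and -4/9 - (2/9)*sqrt(31); poles of order 1, moduli -4/9 + (2/9)*sqrt(31) and 4/9 + (2/9)*sqrt(31).
The radius of convergence is the smallest modulus among the singular points: -4/9 + (2/9)*sqrt(31).


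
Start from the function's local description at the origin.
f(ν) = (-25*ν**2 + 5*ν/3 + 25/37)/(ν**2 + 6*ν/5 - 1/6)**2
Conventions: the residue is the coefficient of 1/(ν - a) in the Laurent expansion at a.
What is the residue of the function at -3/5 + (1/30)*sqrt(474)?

The residue is -(106625/923668)*sqrt(474).

The factor ν**2 + 6*ν/5 - 1/6 splits as (ν - a)(ν - a') with a = -3/5 + (1/30)*sqrt(474), a' = -3/5 - (1/30)*sqrt(474). At the order-2 pole a set g(ν) = (ν - a)^2*f(ν) = [-25*ν**2 + 5*ν/3 + 25/37] / (ν - a')^2.
Order-2 pole: residue = g'(a); g'(-3/5 + (1/30)*sqrt(474)) = -(106625/923668)*sqrt(474), so the residue is -(106625/923668)*sqrt(474).


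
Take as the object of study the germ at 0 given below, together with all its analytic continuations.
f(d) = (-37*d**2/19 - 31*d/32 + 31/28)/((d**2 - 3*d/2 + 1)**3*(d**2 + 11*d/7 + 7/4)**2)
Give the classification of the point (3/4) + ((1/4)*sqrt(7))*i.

The point is a pole of order 3.

The denominator factor d**2 - 3*d/2 + 1 vanishes at (3/4) + ((1/4)*sqrt(7))*i and appears to the power 3; the numerator there equals (2335/17024) - ((2365/2432)*sqrt(7))*i, nonzero, and no other factor vanishes.
Hence a pole whose order is the multiplicity, 3.


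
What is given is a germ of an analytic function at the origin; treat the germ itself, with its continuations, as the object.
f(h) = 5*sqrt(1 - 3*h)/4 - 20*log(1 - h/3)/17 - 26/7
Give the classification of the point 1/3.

The term (5/4)*sqrt(1 - h/(1/3)) has argument 1 - 1/3/(1/3) = 0 at 1/3: a square-root (algebraic, two-sheeted) branch point; the remaining terms are analytic or single-valued there.

The point is an algebraic (square-root) branch point.


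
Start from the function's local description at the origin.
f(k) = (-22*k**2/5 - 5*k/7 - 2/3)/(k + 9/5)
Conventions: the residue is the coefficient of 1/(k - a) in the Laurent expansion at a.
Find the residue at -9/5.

The residue is -35797/2625.

At the order-1 pole -9/5 set g(k) = (k - (-9/5))*f(k) = -22*k**2/5 - 5*k/7 - 2/3.
Simple pole: residue = g(a) at a = -9/5, which is -35797/2625.


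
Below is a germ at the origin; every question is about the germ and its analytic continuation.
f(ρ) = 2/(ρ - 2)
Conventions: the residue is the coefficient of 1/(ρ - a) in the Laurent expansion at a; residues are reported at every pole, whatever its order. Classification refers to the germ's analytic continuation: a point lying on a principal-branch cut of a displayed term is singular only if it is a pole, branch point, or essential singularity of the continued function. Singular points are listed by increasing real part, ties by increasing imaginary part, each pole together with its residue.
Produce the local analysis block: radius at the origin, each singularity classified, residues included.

Radius of convergence at 0: 2.
At 2: a pole of order 1; residue 2.

Denominator factor (ρ - 2): pole of order 1 at 2, modulus 2.
The radius of convergence is the smallest modulus among the singular points: 2.
At the order-1 pole 2 set g(ρ) = (ρ - (2))*f(ρ) = 2.
Simple pole: residue = g(a) at a = 2, which is 2.


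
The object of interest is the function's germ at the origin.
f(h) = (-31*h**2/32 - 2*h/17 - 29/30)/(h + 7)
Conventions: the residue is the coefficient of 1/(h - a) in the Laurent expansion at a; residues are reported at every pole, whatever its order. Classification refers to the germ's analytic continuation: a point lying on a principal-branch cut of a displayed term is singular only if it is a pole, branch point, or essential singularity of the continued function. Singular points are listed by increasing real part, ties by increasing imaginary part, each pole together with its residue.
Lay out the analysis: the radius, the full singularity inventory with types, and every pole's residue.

Radius of convergence at 0: 7.
At -7: a pole of order 1; residue -388513/8160.

Denominator factor (h + 7): pole of order 1 at -7, modulus 7.
The radius of convergence is the smallest modulus among the singular points: 7.
At the order-1 pole -7 set g(h) = (h - (-7))*f(h) = -31*h**2/32 - 2*h/17 - 29/30.
Simple pole: residue = g(a) at a = -7, which is -388513/8160.


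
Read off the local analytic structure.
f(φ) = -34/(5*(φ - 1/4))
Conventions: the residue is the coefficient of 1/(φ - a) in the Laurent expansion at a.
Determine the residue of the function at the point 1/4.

At the order-1 pole 1/4 set g(φ) = (φ - (1/4))*f(φ) = -34/5.
Simple pole: residue = g(a) at a = 1/4, which is -34/5.

The residue is -34/5.


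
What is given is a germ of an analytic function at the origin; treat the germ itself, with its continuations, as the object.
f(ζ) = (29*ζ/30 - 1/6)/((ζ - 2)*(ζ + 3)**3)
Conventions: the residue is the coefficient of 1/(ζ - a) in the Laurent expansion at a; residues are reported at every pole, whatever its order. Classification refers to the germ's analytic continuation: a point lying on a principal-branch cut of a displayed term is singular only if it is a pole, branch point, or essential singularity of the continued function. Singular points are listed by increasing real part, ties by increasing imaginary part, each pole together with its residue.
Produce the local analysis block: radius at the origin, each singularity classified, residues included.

Radius of convergence at 0: 2.
At -3: a pole of order 3; residue -53/3750.
At 2: a pole of order 1; residue 53/3750.

Denominator factor (ζ - 2): pole of order 1 at 2, modulus 2.
Denominator factor (ζ + 3)^3: pole of order 3 at -3, modulus 3.
The radius of convergence is the smallest modulus among the singular points: 2.
At the order-3 pole -3 set g(ζ) = (ζ - (-3))^3*f(ζ) = (29*ζ/30 - 1/6)/(ζ - 2).
Order-3 pole: residue = g''(a)/2; g''(-3) = -53/1875, so the residue is -53/3750.
At the order-1 pole 2 set g(ζ) = (ζ - (2))*f(ζ) = (29*ζ/30 - 1/6)/(ζ + 3)**3.
Simple pole: residue = g(a) at a = 2, which is 53/3750.
List the singular points by increasing real part (a conjugate pair: the negative imaginary part first).


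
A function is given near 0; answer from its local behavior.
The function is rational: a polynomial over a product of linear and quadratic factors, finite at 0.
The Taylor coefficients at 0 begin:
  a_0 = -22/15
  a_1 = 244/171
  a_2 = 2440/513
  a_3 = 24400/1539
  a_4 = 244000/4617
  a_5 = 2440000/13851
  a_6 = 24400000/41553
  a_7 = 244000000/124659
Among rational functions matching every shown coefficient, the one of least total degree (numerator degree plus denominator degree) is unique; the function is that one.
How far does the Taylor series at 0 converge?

The radius of convergence is 3/10.

No rational of total degree below 2 reproduces all 8 coefficients; solving the [1/1] Pade equations on them gives f(θ) = (11/25 - 36*θ/19)/(θ - 3/10), whose expansion matches every shown term.
Denominator factor (θ - 3/10): pole of order 1 at 3/10, modulus 3/10.
The radius of convergence is the smallest modulus among the singular points: 3/10.


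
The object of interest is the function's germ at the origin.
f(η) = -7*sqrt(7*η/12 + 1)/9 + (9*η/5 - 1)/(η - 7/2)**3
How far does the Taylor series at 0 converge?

The radius of convergence is 12/7.

Denominator factor (η - 7/2)^3: pole of order 3 at 7/2, modulus 7/2.
Branch term (-7/9)*sqrt(1 - η/(-12/7)): its argument vanishes at η = -12/7, a square-root branch point, modulus 12/7.
The radius of convergence is the smallest modulus among the singular points: 12/7.


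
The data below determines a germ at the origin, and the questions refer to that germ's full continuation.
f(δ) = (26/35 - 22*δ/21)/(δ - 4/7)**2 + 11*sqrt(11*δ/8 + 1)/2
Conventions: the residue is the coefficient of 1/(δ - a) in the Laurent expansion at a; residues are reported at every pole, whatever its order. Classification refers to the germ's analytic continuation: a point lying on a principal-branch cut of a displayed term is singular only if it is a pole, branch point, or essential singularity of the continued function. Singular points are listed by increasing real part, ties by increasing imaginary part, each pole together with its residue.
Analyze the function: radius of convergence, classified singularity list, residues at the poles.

Radius of convergence at 0: 4/7.
At -8/11: an algebraic (square-root) branch point.
At 4/7: a pole of order 2; residue -22/21.

Denominator factor (δ - 4/7)^2: pole of order 2 at 4/7, modulus 4/7.
Branch term (11/2)*sqrt(1 - δ/(-8/11)): its argument vanishes at δ = -8/11, a square-root branch point, modulus 8/11.
The radius of convergence is the smallest modulus among the singular points: 4/7.
The branch term is analytic at 4/7 and contributes nothing to the residue; only the rational part matters.
At the order-2 pole 4/7 set g(δ) = (δ - (4/7))^2*(rational part) = 26/35 - 22*δ/21.
Order-2 pole: residue = g'(a); g'(4/7) = -22/21, so the residue is -22/21.
List the singular points by increasing real part (a conjugate pair: the negative imaginary part first).


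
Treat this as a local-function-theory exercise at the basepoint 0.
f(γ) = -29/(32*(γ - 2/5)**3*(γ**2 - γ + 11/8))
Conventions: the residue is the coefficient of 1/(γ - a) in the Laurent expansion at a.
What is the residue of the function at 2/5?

The residue is 7938750/11697083.

At the order-3 pole 2/5 set g(γ) = (γ - (2/5))^3*f(γ) = -29/(32*(γ**2 - γ + 11/8)).
Order-3 pole: residue = g''(a)/2; g''(2/5) = 15877500/11697083, so the residue is 7938750/11697083.


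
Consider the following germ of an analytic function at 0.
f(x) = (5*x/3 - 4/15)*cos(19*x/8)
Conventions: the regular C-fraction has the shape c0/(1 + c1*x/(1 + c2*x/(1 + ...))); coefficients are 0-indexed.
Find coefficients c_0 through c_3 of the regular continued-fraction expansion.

Taylor coefficients (expand at 0): a_0 = -4/15, a_1 = 5/3, a_2 = 361/480, a_3 = -1805/384.
c0 = a_0 = -4/15. Peel one level at a time: if S = 1 + c*x/S' with S'(0) = 1, then c is the x-coefficient of S and S' = c*x/(S - 1).
S_1 = c0/f = 1 + (25/4)*x + (5361/128)*x^2 + ...; c1 = 25/4.
S_2 = c1*x/(S_1 - 1) = 1 + (-5361/800)*x + (1935321/640000)*x^2 + ...; c2 = -5361/800.
S_3 = c2*x/(S_2 - 1) = 1 + (361/800)*x + ...; c3 = 361/800.

The regular C-fraction coefficients are [-4/15, 25/4, -5361/800, 361/800].


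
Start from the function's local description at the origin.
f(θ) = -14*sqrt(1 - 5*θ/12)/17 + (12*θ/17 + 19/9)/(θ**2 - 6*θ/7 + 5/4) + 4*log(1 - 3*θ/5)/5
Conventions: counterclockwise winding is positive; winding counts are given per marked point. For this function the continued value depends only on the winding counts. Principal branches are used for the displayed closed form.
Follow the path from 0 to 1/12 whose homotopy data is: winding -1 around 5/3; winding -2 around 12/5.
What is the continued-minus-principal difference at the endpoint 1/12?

The rational part is single-valued and drops out of the difference; each branch term changes only by its own monodromy.
(-14/17)*sqrt(1 - θ/(12/5)): winding -2 is even, the square root returns to the same sheet, contribution 0.
(4/5)*log(1 - θ/(5/3)): each positive loop around 5/3 adds 2*pi*i to the log, so winding -1 contributes (4/5)*(-1)*2*pi*i = -(8/5)*pi*i.
Summing the contributions at θ = 1/12 gives -(8/5)*pi*i.

Continued minus principal equals -(8/5)*pi*i.


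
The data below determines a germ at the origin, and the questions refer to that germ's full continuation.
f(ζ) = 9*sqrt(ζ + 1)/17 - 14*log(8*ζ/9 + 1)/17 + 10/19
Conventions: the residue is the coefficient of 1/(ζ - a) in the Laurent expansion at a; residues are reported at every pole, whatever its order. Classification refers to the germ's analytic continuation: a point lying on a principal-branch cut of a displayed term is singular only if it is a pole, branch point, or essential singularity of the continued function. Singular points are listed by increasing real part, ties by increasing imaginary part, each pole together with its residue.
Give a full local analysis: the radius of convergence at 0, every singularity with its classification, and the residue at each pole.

Branch term (9/17)*sqrt(1 - ζ/(-1)): its argument vanishes at ζ = -1, a square-root branch point, modulus 1.
Branch term (-14/17)*log(1 - ζ/(-9/8)): its argument vanishes at ζ = -9/8, a logarithmic branch point, modulus 9/8.
The radius of convergence is the smallest modulus among the singular points: 1.
List the singular points by increasing real part (a conjugate pair: the negative imaginary part first).

Radius of convergence at 0: 1.
At -9/8: a logarithmic branch point.
At -1: an algebraic (square-root) branch point.


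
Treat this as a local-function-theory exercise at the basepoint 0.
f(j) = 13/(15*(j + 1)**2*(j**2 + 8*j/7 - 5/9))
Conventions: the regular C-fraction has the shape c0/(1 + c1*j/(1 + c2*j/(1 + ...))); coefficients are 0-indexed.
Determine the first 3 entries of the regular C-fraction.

Taylor coefficients (expand at 0): a_0 = -39/25, a_1 = -78/875, a_2 = -234936/30625.
c0 = a_0 = -39/25. Peel one level at a time: if S = 1 + c*j/S' with S'(0) = 1, then c is the j-coefficient of S and S' = c*j/(S - 1).
S_1 = c0/f = 1 + (-2/35)*j + (-172/35)*j^2 + ...; c1 = -2/35.
S_2 = c1*j/(S_1 - 1) = 1 + (-86)*j + ...; c2 = -86.

The regular C-fraction coefficients are [-39/25, -2/35, -86].
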